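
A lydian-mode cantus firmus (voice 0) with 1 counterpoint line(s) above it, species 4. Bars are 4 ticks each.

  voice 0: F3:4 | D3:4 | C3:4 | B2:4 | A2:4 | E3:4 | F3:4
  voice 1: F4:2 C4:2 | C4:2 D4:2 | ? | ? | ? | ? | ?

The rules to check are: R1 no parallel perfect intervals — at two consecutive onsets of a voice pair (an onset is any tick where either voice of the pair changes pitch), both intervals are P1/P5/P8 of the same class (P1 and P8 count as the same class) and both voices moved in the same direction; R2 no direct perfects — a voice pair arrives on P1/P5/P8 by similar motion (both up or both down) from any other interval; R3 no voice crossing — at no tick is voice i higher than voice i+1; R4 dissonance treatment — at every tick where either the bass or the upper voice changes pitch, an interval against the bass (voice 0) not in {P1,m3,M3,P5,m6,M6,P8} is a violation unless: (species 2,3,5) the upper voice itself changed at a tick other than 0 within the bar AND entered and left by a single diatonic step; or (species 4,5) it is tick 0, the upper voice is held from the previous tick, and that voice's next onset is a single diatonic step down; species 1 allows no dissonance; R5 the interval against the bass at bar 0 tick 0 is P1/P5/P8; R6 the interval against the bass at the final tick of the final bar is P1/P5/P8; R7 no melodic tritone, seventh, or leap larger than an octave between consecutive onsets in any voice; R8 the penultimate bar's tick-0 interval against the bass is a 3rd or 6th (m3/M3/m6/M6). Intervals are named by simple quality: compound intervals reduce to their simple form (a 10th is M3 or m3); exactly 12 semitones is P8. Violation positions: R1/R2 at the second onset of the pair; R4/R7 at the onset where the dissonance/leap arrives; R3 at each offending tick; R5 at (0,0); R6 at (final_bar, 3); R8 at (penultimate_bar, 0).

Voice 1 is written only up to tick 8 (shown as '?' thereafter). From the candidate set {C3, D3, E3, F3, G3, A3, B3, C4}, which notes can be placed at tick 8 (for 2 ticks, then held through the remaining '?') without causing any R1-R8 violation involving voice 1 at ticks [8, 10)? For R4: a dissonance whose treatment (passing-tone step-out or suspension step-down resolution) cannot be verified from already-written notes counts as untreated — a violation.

{A3}

C3: violates R1,R7
D3: violates R4
E3: violates R7
F3: violates R4
G3: violates R2
A3: legal
B3: violates R4
C4: violates R1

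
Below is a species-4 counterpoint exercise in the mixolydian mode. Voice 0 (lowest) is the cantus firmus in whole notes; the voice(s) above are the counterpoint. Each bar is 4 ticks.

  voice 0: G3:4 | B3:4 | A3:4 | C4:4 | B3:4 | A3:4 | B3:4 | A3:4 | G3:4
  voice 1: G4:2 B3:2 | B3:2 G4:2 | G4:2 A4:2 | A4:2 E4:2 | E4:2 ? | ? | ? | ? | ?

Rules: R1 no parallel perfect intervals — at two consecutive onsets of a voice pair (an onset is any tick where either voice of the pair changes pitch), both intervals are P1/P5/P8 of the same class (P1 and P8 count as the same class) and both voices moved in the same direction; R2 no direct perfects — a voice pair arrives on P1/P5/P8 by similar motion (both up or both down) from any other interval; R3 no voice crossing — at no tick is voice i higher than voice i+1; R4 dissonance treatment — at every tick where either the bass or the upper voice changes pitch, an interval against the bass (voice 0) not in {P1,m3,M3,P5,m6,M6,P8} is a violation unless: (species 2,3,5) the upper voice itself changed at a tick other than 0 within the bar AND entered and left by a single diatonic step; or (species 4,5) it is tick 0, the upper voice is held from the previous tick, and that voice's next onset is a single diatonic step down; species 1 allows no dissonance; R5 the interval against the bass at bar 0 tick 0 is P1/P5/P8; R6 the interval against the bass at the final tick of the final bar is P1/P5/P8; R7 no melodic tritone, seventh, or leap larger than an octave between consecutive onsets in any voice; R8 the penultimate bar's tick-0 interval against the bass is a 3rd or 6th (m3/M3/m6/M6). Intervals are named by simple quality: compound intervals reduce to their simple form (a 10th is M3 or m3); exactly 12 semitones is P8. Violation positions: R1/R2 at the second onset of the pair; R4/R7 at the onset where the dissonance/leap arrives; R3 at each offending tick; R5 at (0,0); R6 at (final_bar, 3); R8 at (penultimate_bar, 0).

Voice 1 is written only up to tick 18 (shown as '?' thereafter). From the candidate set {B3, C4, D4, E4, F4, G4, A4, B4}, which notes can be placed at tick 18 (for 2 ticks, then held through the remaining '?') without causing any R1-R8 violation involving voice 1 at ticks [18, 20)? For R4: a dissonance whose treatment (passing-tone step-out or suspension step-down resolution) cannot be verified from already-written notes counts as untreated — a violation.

B3: legal
C4: violates R4
D4: legal
E4: legal
F4: violates R4
G4: legal
A4: violates R4
B4: legal

{B3, B4, D4, E4, G4}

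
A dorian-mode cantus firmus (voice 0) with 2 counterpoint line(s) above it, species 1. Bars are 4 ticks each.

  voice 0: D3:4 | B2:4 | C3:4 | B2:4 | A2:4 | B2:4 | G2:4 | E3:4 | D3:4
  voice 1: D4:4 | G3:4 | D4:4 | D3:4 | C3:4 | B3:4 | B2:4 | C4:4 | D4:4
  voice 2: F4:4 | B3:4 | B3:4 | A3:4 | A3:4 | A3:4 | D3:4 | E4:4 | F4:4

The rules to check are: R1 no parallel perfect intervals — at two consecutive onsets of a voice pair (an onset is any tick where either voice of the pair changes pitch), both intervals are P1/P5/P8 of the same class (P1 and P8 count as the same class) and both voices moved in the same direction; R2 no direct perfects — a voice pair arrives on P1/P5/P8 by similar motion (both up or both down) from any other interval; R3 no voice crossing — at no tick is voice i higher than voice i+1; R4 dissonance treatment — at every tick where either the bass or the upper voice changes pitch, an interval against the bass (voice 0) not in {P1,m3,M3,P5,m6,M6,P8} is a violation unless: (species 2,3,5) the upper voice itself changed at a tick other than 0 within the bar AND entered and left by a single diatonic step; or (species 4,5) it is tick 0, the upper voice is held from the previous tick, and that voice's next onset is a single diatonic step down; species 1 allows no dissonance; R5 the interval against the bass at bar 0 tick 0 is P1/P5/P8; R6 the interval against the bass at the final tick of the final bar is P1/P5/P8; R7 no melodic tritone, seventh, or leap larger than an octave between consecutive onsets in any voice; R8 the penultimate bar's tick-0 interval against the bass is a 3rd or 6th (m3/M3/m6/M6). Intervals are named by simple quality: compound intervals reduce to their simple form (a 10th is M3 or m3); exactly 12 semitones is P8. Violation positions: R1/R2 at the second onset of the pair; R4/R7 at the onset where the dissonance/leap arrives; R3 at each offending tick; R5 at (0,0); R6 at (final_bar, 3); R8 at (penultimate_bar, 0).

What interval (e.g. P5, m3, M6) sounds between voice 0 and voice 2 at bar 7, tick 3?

voice 0=E3 voice 2=E4 -> P8

P8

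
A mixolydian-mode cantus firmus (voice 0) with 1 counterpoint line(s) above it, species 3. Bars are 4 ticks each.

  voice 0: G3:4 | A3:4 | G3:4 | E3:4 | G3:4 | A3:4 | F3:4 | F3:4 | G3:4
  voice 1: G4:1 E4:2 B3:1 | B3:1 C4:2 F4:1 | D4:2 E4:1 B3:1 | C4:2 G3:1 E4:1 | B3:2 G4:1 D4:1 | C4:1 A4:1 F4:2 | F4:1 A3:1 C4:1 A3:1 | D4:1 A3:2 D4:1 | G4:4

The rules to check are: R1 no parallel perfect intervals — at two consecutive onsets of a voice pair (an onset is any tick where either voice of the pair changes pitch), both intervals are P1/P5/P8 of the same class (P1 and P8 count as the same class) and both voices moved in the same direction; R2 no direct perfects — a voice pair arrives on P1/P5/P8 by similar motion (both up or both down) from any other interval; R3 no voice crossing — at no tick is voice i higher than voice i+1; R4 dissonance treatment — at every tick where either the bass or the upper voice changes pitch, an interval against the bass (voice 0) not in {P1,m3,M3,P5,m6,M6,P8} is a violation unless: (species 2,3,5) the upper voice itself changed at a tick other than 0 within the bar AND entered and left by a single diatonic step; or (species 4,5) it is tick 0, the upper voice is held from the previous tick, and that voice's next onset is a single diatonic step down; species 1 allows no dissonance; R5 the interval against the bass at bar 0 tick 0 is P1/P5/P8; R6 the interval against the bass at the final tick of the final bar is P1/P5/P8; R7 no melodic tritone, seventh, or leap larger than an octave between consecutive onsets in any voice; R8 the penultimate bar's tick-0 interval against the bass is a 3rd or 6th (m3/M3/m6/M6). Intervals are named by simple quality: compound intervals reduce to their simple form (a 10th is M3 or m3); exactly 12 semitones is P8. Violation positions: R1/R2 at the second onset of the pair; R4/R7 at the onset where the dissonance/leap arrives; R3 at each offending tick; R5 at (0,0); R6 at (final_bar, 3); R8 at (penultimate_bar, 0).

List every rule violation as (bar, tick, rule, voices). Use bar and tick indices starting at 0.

bar 0: v0=G3 v1=G4 downbeat P8
bar 1: v0=A3 v1=B3 downbeat M2
bar 2: v0=G3 v1=D4 downbeat P5
bar 3: v0=E3 v1=C4 downbeat m6
bar 4: v0=G3 v1=B3 downbeat M3
bar 5: v0=A3 v1=C4 downbeat m3
bar 6: v0=F3 v1=F4 downbeat P8
bar 7: v0=F3 v1=D4 downbeat M6
bar 8: v0=G3 v1=G4 downbeat P8
  -> R4 @ bar 1 tick 0 v(0, 1): A3/B3 M2 untreated
  -> R2 @ bar 2 tick 0 v(0, 1): A3/F4 m6 -> G3/D4 P5 similar
  -> R2 @ bar 8 tick 0 v(0, 1): F3/D4 M6 -> G3/G4 P8 similar

(1, 0, R4, (0, 1))
(2, 0, R2, (0, 1))
(8, 0, R2, (0, 1))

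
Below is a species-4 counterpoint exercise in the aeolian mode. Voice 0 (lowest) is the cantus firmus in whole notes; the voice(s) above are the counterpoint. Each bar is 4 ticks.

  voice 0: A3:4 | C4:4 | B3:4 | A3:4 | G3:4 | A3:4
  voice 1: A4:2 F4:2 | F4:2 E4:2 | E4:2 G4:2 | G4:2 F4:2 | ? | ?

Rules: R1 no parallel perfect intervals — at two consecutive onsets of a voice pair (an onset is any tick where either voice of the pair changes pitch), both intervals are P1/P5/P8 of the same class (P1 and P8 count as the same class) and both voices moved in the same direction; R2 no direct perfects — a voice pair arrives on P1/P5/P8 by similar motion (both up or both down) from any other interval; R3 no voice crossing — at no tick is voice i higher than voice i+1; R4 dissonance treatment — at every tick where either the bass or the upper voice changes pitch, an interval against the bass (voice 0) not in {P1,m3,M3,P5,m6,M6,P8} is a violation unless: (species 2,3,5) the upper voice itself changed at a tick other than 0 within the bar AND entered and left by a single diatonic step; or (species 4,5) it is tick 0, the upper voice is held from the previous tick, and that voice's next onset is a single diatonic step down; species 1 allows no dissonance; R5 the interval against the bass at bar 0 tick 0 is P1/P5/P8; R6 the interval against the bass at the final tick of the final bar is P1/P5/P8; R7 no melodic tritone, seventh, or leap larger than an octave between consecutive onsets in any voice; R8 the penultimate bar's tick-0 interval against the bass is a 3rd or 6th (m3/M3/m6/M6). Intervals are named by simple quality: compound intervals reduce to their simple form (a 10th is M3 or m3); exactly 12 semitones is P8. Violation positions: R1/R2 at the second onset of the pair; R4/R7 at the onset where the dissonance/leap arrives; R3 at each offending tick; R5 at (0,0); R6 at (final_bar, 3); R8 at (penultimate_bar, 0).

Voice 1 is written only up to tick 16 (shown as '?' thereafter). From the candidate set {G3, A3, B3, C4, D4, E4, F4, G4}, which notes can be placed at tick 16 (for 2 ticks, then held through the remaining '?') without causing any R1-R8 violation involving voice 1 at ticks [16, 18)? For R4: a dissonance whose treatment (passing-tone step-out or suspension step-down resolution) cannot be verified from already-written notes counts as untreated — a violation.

G3: violates R2,R7,R8
A3: violates R4,R8
B3: violates R7
C4: violates R4,R8
D4: violates R2,R8
E4: legal
F4: violates R4,R8
G4: violates R8

{E4}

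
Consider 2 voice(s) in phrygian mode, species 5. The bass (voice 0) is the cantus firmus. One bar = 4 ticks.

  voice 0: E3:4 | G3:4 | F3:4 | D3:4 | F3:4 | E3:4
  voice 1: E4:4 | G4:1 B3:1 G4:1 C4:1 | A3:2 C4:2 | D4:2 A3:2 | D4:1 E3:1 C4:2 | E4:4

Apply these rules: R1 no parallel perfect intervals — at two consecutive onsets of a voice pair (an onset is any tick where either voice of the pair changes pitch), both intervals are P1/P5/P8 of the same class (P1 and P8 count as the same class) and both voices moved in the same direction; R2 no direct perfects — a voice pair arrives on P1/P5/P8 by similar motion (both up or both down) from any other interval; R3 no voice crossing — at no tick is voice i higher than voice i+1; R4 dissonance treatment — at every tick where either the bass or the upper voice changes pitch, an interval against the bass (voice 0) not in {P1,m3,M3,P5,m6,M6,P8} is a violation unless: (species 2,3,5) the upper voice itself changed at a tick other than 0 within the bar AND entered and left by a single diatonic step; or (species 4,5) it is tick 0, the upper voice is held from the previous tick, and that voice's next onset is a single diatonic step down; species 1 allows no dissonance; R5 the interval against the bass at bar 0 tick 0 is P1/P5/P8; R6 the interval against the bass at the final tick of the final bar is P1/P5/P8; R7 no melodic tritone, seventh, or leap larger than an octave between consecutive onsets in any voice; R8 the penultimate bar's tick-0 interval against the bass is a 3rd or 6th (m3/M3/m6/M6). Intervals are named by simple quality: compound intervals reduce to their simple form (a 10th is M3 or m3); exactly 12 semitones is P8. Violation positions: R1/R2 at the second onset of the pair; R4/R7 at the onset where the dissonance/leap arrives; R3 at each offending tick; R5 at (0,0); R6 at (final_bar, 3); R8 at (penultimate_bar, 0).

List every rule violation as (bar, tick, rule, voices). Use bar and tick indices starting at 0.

bar 0: v0=E3 v1=E4 downbeat P8
bar 1: v0=G3 v1=G4 downbeat P8
bar 2: v0=F3 v1=A3 downbeat M3
bar 3: v0=D3 v1=D4 downbeat P8
bar 4: v0=F3 v1=D4 downbeat M6
bar 5: v0=E3 v1=E4 downbeat P8
  -> R1 @ bar 1 tick 0 v(0, 1): E3/E4 P8 -> G3/G4 P8 similar
  -> R4 @ bar 1 tick 3 v(0, 1): G3/C4 P4 untreated
  -> R3 @ bar 4 tick 1 v(0, 1): F3 above E3
  -> R4 @ bar 4 tick 1 v(0, 1): F3/E3 m2 untreated
  -> R7 @ bar 4 tick 1 v(1,): D4->E3 leap 10st

(1, 0, R1, (0, 1))
(1, 3, R4, (0, 1))
(4, 1, R3, (0, 1))
(4, 1, R4, (0, 1))
(4, 1, R7, (1,))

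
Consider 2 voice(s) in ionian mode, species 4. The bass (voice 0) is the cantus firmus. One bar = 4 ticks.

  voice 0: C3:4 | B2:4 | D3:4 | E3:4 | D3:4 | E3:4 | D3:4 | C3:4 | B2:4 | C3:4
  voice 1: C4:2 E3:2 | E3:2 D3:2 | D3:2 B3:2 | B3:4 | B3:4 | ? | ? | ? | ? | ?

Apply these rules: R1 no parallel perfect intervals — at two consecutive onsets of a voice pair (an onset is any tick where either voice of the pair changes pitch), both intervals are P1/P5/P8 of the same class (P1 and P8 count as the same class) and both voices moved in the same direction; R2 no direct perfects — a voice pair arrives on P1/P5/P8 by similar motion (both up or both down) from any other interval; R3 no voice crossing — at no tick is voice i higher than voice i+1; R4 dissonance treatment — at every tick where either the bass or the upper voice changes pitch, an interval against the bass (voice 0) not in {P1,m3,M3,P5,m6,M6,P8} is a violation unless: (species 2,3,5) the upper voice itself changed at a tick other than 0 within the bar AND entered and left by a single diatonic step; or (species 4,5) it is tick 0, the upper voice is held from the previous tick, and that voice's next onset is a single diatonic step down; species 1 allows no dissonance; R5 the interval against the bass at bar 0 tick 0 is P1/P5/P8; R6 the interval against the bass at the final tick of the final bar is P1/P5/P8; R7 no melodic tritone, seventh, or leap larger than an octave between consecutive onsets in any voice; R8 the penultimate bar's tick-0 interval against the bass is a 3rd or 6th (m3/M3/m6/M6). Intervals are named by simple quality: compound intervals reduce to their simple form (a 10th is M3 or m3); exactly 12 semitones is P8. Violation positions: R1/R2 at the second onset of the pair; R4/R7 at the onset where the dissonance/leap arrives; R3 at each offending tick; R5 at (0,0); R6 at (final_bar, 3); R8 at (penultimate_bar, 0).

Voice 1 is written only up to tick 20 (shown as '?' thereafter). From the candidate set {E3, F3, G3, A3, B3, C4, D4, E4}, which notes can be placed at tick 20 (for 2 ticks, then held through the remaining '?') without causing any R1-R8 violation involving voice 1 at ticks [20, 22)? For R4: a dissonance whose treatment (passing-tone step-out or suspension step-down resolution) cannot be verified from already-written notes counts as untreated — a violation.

{B3, C4, E3, G3}

E3: legal
F3: violates R4,R7
G3: legal
A3: violates R4
B3: legal
C4: legal
D4: violates R4
E4: violates R2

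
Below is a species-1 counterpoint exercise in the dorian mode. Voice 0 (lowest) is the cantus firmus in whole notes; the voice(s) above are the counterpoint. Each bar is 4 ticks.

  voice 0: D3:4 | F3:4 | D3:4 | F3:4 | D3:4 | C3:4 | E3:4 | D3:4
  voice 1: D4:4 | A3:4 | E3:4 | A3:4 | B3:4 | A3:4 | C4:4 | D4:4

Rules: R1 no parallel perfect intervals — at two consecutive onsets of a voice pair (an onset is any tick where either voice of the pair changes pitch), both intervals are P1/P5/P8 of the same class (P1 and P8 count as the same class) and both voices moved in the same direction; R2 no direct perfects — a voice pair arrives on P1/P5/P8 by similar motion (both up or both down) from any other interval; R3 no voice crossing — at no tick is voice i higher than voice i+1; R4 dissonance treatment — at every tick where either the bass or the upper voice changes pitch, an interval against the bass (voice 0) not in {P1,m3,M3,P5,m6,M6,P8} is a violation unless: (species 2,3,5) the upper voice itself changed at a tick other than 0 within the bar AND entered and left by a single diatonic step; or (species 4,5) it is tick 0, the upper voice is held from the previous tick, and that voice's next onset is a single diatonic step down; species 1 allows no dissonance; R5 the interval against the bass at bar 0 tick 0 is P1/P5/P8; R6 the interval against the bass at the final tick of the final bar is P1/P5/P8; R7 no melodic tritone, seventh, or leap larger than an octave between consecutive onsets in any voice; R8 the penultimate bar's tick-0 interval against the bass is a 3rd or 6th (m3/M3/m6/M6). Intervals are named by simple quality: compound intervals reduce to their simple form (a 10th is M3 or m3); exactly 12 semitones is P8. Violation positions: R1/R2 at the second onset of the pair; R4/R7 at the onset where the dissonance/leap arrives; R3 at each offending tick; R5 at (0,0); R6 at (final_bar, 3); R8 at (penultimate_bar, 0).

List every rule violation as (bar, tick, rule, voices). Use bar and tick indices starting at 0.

(2, 0, R4, (0, 1))

bar 0: v0=D3 v1=D4 downbeat P8
bar 1: v0=F3 v1=A3 downbeat M3
bar 2: v0=D3 v1=E3 downbeat M2
bar 3: v0=F3 v1=A3 downbeat M3
bar 4: v0=D3 v1=B3 downbeat M6
bar 5: v0=C3 v1=A3 downbeat M6
bar 6: v0=E3 v1=C4 downbeat m6
bar 7: v0=D3 v1=D4 downbeat P8
  -> R4 @ bar 2 tick 0 v(0, 1): D3/E3 M2 untreated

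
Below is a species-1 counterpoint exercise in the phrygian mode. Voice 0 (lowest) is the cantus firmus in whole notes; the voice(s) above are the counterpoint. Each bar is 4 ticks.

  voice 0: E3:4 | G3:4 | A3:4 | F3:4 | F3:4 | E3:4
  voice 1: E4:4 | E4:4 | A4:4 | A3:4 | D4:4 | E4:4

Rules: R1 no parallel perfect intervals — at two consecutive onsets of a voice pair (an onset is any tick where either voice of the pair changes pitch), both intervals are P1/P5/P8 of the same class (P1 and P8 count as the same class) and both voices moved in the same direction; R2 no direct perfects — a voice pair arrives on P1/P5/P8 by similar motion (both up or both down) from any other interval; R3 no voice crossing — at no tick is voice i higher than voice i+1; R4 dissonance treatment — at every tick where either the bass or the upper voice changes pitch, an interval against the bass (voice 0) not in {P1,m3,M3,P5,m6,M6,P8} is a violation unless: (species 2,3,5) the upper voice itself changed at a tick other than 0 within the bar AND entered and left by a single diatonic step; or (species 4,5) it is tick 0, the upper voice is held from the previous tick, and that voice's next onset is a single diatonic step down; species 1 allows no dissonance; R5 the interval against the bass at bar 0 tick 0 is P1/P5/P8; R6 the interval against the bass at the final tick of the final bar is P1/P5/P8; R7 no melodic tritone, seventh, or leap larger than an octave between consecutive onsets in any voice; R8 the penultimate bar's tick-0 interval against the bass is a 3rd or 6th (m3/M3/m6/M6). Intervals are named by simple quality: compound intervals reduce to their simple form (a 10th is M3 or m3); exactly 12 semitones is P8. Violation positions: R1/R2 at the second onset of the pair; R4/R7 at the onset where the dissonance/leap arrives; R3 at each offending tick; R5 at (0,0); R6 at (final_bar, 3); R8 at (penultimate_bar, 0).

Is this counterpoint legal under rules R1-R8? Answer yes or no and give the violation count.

bar 0: v0=E3 v1=E4 (P8)
bar 1: v0=G3 v1=E4 (M6)
bar 2: v0=A3 v1=A4 (P8)
bar 3: v0=F3 v1=A3 (M3)
bar 4: v0=F3 v1=D4 (M6)
bar 5: v0=E3 v1=E4 (P8)
  R2 @ bar2.0: G3/E4 M6 -> A3/A4 P8 similar

No (1 violations)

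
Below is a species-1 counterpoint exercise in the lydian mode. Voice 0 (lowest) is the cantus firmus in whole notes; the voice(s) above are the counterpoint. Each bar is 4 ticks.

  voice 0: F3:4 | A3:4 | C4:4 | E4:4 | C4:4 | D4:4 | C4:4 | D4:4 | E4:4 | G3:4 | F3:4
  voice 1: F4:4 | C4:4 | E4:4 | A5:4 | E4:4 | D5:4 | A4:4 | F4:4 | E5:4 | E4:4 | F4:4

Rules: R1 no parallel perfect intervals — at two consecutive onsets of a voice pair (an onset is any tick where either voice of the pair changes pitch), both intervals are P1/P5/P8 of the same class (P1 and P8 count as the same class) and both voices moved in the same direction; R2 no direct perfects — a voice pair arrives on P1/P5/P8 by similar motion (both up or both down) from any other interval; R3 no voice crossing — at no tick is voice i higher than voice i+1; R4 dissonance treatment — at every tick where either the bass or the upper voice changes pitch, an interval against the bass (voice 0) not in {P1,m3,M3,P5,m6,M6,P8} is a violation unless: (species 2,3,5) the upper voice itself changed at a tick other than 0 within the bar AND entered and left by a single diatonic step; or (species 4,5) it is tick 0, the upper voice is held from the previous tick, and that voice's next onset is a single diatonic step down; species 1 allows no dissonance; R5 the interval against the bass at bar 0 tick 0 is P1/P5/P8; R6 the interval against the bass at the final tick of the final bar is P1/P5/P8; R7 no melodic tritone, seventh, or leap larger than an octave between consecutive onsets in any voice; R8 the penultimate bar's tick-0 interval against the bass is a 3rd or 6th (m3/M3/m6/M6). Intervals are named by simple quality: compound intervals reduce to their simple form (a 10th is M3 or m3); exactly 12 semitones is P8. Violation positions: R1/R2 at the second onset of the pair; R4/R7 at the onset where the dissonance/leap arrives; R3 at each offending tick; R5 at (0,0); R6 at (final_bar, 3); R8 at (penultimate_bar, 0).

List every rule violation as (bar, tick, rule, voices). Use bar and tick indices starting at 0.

bar 0: v0=F3 v1=F4 downbeat P8
bar 1: v0=A3 v1=C4 downbeat m3
bar 2: v0=C4 v1=E4 downbeat M3
bar 3: v0=E4 v1=A5 downbeat P4
bar 4: v0=C4 v1=E4 downbeat M3
bar 5: v0=D4 v1=D5 downbeat P8
bar 6: v0=C4 v1=A4 downbeat M6
bar 7: v0=D4 v1=F4 downbeat m3
bar 8: v0=E4 v1=E5 downbeat P8
bar 9: v0=G3 v1=E4 downbeat M6
bar 10: v0=F3 v1=F4 downbeat P8
  -> R4 @ bar 3 tick 0 v(0, 1): E4/A5 P4 untreated
  -> R7 @ bar 3 tick 0 v(1,): E4->A5 leap 17st
  -> R7 @ bar 4 tick 0 v(1,): A5->E4 leap 17st
  -> R2 @ bar 5 tick 0 v(0, 1): C4/E4 M3 -> D4/D5 P8 similar
  -> R7 @ bar 5 tick 0 v(1,): E4->D5 leap 10st
  -> R2 @ bar 8 tick 0 v(0, 1): D4/F4 m3 -> E4/E5 P8 similar
  -> R7 @ bar 8 tick 0 v(1,): F4->E5 leap 11st

(3, 0, R4, (0, 1))
(3, 0, R7, (1,))
(4, 0, R7, (1,))
(5, 0, R2, (0, 1))
(5, 0, R7, (1,))
(8, 0, R2, (0, 1))
(8, 0, R7, (1,))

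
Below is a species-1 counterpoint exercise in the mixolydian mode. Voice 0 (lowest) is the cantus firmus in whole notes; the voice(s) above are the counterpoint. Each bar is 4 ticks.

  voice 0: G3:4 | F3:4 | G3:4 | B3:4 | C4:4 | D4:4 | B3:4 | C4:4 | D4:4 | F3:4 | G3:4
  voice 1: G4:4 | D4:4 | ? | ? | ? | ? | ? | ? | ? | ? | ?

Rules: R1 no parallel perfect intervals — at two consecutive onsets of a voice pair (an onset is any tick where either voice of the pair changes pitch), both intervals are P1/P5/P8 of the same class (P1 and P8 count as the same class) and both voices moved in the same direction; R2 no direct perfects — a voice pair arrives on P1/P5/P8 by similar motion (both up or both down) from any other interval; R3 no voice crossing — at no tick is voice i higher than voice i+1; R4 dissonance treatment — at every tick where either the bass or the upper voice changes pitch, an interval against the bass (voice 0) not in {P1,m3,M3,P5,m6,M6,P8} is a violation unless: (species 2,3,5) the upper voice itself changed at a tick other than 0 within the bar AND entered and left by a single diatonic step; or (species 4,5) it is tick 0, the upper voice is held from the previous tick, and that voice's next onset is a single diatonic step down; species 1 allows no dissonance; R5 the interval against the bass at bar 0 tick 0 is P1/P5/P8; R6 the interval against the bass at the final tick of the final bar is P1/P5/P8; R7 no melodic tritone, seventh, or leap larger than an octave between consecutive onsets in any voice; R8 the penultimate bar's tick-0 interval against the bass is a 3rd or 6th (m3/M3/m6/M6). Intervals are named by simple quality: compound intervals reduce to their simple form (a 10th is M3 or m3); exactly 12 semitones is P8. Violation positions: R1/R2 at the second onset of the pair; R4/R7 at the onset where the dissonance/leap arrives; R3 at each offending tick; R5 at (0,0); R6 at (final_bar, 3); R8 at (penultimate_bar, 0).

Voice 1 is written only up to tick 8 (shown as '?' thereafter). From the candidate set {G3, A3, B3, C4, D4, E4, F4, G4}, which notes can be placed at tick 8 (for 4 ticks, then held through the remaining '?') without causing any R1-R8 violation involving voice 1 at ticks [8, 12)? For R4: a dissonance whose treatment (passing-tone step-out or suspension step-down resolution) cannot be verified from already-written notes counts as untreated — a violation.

G3: legal
A3: violates R4
B3: legal
C4: violates R4
D4: legal
E4: legal
F4: violates R4
G4: violates R2

{B3, D4, E4, G3}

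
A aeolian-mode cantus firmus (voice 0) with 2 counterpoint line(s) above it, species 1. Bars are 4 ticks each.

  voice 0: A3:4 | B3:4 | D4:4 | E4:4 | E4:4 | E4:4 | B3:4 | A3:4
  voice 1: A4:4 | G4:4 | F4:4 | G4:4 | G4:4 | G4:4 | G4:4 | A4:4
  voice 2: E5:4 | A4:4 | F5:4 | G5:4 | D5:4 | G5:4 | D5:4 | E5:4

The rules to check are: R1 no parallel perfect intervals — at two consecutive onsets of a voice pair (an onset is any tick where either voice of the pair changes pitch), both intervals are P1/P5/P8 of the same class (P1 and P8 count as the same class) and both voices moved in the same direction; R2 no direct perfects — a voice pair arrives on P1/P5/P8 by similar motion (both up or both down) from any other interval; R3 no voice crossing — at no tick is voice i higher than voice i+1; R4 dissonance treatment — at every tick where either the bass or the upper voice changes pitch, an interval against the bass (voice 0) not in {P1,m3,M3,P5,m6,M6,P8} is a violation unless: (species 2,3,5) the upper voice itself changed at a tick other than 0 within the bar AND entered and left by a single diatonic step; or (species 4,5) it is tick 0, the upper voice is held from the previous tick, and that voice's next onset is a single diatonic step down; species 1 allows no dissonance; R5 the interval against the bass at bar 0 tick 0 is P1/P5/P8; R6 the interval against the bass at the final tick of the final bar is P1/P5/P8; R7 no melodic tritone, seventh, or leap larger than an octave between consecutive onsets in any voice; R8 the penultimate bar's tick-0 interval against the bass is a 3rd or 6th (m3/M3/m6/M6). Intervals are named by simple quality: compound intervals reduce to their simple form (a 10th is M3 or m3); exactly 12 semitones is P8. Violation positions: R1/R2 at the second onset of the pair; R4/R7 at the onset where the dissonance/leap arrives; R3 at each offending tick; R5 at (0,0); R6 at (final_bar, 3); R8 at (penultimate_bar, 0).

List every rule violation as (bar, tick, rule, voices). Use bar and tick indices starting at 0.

bar 0: v0=A3 v1=A4 v2=E5 downbeat P5
bar 1: v0=B3 v1=G4 v2=A4 downbeat m7
bar 2: v0=D4 v1=F4 v2=F5 downbeat m3
bar 3: v0=E4 v1=G4 v2=G5 downbeat m3
bar 4: v0=E4 v1=G4 v2=D5 downbeat m7
bar 5: v0=E4 v1=G4 v2=G5 downbeat m3
bar 6: v0=B3 v1=G4 v2=D5 downbeat m3
bar 7: v0=A3 v1=A4 v2=E5 downbeat P5
  -> R4 @ bar 1 tick 0 v(0, 2): B3/A4 m7 untreated
  -> R1 @ bar 3 tick 0 v(1, 2): F4/F5 P8 -> G4/G5 P8 similar
  -> R4 @ bar 4 tick 0 v(0, 2): E4/D5 m7 untreated
  -> R1 @ bar 7 tick 0 v(1, 2): G4/D5 P5 -> A4/E5 P5 similar

(1, 0, R4, (0, 2))
(3, 0, R1, (1, 2))
(4, 0, R4, (0, 2))
(7, 0, R1, (1, 2))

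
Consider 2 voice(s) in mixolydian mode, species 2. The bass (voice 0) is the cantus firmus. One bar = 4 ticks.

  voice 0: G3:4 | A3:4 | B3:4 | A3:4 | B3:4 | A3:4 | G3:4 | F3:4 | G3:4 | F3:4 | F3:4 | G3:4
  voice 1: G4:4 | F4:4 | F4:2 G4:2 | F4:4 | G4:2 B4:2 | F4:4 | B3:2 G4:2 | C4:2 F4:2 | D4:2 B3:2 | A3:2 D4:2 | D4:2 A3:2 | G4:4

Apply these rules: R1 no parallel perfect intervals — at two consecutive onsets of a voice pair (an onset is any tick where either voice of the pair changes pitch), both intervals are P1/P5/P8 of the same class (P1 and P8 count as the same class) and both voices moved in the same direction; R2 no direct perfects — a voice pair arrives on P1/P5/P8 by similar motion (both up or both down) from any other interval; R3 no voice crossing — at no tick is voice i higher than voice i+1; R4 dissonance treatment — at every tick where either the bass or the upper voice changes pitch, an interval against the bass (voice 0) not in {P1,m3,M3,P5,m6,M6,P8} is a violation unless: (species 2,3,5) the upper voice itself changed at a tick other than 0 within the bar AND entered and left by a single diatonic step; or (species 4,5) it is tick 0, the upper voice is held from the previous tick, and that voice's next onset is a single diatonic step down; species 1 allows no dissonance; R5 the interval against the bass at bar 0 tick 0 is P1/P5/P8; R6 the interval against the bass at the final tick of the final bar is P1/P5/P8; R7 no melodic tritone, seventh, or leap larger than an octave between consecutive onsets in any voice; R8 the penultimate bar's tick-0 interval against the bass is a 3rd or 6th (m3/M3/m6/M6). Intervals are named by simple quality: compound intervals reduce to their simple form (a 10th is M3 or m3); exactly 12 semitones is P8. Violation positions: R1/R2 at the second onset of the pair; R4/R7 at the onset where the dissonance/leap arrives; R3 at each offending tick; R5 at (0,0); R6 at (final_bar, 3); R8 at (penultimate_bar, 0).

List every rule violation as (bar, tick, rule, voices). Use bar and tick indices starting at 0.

bar 0: v0=G3 v1=G4 downbeat P8
bar 1: v0=A3 v1=F4 downbeat m6
bar 2: v0=B3 v1=F4 downbeat TT
bar 3: v0=A3 v1=F4 downbeat m6
bar 4: v0=B3 v1=G4 downbeat m6
bar 5: v0=A3 v1=F4 downbeat m6
bar 6: v0=G3 v1=B3 downbeat M3
bar 7: v0=F3 v1=C4 downbeat P5
bar 8: v0=G3 v1=D4 downbeat P5
bar 9: v0=F3 v1=A3 downbeat M3
bar 10: v0=F3 v1=D4 downbeat M6
bar 11: v0=G3 v1=G4 downbeat P8
  -> R4 @ bar 2 tick 0 v(0, 1): B3/F4 TT untreated
  -> R7 @ bar 5 tick 0 v(1,): B4->F4 leap 6st
  -> R7 @ bar 6 tick 0 v(1,): F4->B3 leap 6st
  -> R2 @ bar 7 tick 0 v(0, 1): G3/G4 P8 -> F3/C4 P5 similar
  -> R2 @ bar 11 tick 0 v(0, 1): F3/A3 M3 -> G3/G4 P8 similar
  -> R7 @ bar 11 tick 0 v(1,): A3->G4 leap 10st

(2, 0, R4, (0, 1))
(5, 0, R7, (1,))
(6, 0, R7, (1,))
(7, 0, R2, (0, 1))
(11, 0, R2, (0, 1))
(11, 0, R7, (1,))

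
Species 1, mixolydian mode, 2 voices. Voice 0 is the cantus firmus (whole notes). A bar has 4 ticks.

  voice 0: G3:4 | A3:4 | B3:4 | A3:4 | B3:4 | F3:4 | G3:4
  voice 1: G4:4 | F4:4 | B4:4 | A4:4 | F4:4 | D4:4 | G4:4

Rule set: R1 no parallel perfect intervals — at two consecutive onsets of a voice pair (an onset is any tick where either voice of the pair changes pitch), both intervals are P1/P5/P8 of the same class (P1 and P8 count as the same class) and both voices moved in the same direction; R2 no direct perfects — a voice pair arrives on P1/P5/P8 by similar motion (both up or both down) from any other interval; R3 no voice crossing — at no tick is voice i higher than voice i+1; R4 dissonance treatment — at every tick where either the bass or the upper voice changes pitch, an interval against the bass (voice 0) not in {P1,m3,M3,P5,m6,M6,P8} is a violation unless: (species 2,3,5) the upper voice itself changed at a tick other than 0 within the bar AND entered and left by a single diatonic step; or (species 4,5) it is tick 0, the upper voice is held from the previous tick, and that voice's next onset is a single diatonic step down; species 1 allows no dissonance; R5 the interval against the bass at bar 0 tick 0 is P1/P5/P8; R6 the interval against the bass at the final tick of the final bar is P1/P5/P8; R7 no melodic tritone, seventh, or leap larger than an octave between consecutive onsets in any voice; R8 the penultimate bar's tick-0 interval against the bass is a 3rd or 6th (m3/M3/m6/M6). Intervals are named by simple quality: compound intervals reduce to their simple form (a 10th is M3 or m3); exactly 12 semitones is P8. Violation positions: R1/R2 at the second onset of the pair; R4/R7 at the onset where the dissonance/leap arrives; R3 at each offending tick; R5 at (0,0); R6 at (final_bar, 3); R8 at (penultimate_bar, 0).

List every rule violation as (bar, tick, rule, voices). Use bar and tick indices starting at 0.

(2, 0, R2, (0, 1))
(2, 0, R7, (1,))
(3, 0, R1, (0, 1))
(4, 0, R4, (0, 1))
(5, 0, R7, (0,))
(6, 0, R2, (0, 1))

bar 0: v0=G3 v1=G4 downbeat P8
bar 1: v0=A3 v1=F4 downbeat m6
bar 2: v0=B3 v1=B4 downbeat P8
bar 3: v0=A3 v1=A4 downbeat P8
bar 4: v0=B3 v1=F4 downbeat TT
bar 5: v0=F3 v1=D4 downbeat M6
bar 6: v0=G3 v1=G4 downbeat P8
  -> R2 @ bar 2 tick 0 v(0, 1): A3/F4 m6 -> B3/B4 P8 similar
  -> R7 @ bar 2 tick 0 v(1,): F4->B4 leap 6st
  -> R1 @ bar 3 tick 0 v(0, 1): B3/B4 P8 -> A3/A4 P8 similar
  -> R4 @ bar 4 tick 0 v(0, 1): B3/F4 TT untreated
  -> R7 @ bar 5 tick 0 v(0,): B3->F3 leap 6st
  -> R2 @ bar 6 tick 0 v(0, 1): F3/D4 M6 -> G3/G4 P8 similar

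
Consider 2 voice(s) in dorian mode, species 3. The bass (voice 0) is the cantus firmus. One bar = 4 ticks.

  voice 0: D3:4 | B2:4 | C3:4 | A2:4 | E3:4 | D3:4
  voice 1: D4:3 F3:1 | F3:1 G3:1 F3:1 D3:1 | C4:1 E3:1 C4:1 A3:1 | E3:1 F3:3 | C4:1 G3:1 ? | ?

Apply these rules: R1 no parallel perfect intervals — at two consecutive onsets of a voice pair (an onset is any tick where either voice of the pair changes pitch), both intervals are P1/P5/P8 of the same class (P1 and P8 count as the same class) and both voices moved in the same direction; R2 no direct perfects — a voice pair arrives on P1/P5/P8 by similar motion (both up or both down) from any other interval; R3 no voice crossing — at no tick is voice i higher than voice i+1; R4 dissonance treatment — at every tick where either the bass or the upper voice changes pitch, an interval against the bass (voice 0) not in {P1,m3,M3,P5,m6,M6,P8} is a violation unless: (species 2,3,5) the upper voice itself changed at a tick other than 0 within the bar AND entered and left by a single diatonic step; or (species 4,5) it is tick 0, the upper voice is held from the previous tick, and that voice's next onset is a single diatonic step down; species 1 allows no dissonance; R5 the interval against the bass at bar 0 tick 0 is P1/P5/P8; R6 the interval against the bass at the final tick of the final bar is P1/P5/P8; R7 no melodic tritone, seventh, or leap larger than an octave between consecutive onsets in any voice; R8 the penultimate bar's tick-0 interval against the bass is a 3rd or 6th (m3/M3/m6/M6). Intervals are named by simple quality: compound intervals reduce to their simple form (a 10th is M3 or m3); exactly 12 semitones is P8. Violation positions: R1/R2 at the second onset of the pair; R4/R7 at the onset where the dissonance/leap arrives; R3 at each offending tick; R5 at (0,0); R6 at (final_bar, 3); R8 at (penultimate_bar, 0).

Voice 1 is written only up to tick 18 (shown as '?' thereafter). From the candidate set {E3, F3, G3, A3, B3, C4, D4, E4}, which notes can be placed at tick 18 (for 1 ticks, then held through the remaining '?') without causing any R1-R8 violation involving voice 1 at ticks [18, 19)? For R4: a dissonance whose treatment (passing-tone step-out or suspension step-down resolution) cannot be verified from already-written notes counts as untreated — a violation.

E3: legal
F3: violates R4
G3: legal
A3: violates R4
B3: legal
C4: legal
D4: violates R4
E4: legal

{B3, C4, E3, E4, G3}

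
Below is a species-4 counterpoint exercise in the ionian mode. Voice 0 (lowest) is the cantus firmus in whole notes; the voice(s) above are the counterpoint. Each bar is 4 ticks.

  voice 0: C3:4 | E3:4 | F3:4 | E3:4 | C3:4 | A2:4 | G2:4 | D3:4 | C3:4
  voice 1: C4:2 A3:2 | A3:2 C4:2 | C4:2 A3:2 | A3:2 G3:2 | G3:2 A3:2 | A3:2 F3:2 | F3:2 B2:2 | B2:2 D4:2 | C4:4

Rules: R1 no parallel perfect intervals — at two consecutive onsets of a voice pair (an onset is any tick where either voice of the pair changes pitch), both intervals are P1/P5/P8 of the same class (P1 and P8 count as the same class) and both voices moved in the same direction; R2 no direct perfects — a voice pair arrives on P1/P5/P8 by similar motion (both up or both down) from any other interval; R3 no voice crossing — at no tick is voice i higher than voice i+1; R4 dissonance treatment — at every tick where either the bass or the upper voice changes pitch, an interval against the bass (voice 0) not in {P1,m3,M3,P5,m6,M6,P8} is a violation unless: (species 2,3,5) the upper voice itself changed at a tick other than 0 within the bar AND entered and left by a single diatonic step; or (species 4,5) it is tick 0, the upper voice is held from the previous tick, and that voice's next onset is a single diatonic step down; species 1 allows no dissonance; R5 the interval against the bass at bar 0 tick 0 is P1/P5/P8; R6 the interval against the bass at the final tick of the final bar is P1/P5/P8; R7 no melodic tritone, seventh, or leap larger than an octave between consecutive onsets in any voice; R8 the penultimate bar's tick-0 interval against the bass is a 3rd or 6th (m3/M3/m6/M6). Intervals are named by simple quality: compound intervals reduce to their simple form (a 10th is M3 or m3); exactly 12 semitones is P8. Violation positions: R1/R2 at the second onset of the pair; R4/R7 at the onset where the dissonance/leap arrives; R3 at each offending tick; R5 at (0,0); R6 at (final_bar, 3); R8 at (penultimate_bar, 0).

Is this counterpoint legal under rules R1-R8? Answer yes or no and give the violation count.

bar 0: v0=C3 v1=C4 (P8)
bar 1: v0=E3 v1=A3 (P4)
bar 2: v0=F3 v1=C4 (P5)
bar 3: v0=E3 v1=A3 (P4)
bar 4: v0=C3 v1=G3 (P5)
bar 5: v0=A2 v1=A3 (P8)
bar 6: v0=G2 v1=F3 (m7)
bar 7: v0=D3 v1=B2 (m3)
bar 8: v0=C3 v1=C4 (P8)
  R4 @ bar1.0: E3/A3 P4 untreated
  R4 @ bar6.0: G2/F3 m7 untreated
  R7 @ bar6.2: F3->B2 leap 6st
  R3 @ bar7.0: D3 above B2
  R3 @ bar7.1: D3 above B2
  R7 @ bar7.2: B2->D4 leap 15st
  R1 @ bar8.0: D3/D4 P8 -> C3/C4 P8 similar

No (7 violations)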